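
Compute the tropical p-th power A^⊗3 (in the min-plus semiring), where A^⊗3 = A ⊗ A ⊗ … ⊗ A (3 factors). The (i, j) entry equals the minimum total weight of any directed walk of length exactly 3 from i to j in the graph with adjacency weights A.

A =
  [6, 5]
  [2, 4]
A^⊗3 =
  [11, 12]
  [9, 11]

Each entry (A^⊗3)_ij equals the minimum over all length-3 walks i = v_0 → v_1 → … → v_3 = j of Σ_t A[v_t][v_{t+1}]. For example, for (i, j) = (0, 1) we minimise over 4 possible intermediate vertex sequences; the minimum is 12, attained along the walk 0 → 1 → 0 → 1.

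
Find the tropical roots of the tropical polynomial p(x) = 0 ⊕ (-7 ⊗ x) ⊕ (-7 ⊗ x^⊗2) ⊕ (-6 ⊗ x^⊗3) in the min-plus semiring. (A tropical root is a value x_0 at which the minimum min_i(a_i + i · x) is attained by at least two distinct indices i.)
Roots: {-1, 0, 7}

Each tropical root is a break point of the lower envelope of the lines y = a_i + i · x (there are 4 lines, with slopes 0, 1, ..., 3). Only the lines that attain the minimum somewhere contribute to roots; other lines are dominated. Here the surviving (envelope) indices are i = 3, i = 2, i = 1, i = 0.
Intersections between consecutive envelope lines give the roots: for adjacent envelope indices i < j the intersection is x = (a_i − a_j) / (j − i). Reading off the sorted break points: {-1, 0, 7}.
Verification: at each break x_0, at least two indices attain the minimum of min_i(a_i + i · x_0).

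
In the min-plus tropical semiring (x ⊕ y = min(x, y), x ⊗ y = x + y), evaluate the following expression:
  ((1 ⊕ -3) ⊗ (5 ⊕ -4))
((1 ⊕ -3) ⊗ (5 ⊕ -4)) = -7

Expand innermost to outermost. Recall ⊕ takes the minimum of its arguments and ⊗ takes their sum. Working out the expression ((1 ⊕ -3) ⊗ (5 ⊕ -4)) gives -7.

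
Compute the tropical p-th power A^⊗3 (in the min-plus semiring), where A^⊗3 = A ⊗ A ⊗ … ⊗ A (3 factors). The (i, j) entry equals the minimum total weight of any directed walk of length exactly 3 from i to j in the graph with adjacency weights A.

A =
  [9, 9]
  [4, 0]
A^⊗3 =
  [13, 9]
  [4, 0]

Each entry (A^⊗3)_ij equals the minimum over all length-3 walks i = v_0 → v_1 → … → v_3 = j of Σ_t A[v_t][v_{t+1}]. For example, for (i, j) = (0, 1) we minimise over 4 possible intermediate vertex sequences; the minimum is 9, attained along the walk 0 → 1 → 1 → 1.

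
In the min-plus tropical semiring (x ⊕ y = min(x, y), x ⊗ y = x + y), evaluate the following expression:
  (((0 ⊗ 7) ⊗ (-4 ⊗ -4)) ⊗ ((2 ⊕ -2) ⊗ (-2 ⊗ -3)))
(((0 ⊗ 7) ⊗ (-4 ⊗ -4)) ⊗ ((2 ⊕ -2) ⊗ (-2 ⊗ -3))) = -8

Expand innermost to outermost. Recall ⊕ takes the minimum of its arguments and ⊗ takes their sum. Working out the expression (((0 ⊗ 7) ⊗ (-4 ⊗ -4)) ⊗ ((2 ⊕ -2) ⊗ (-2 ⊗ -3))) gives -8.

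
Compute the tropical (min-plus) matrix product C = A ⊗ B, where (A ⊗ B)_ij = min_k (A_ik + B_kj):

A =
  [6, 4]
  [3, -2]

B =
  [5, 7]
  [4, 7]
A ⊗ B =
  [8, 11]
  [2, 5]

Apply the min-plus product entry-by-entry:
  C[0][0] = min over k of (A[0][0] + B[0][0] = 6 + 5 = 11, A[0][1] + B[1][0] = 4 + 4 = 8) = 8 (attained at k = 1)
  C[0][1] = min over k of (A[0][0] + B[0][1] = 6 + 7 = 13, A[0][1] + B[1][1] = 4 + 7 = 11) = 11 (attained at k = 1)
  C[1][0] = min over k of (A[1][0] + B[0][0] = 3 + 5 = 8, A[1][1] + B[1][0] = -2 + 4 = 2) = 2 (attained at k = 1)
  C[1][1] = min over k of (A[1][0] + B[0][1] = 3 + 7 = 10, A[1][1] + B[1][1] = -2 + 7 = 5) = 5 (attained at k = 1)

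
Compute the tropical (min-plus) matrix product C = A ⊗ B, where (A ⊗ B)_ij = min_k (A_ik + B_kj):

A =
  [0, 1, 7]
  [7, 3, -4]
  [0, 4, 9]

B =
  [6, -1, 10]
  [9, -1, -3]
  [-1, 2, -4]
A ⊗ B =
  [6, -1, -2]
  [-5, -2, -8]
  [6, -1, 1]

Apply the min-plus product entry-by-entry:
  C[0][0] = min over k of (A[0][0] + B[0][0] = 0 + 6 = 6, A[0][1] + B[1][0] = 1 + 9 = 10, A[0][2] + B[2][0] = 7 + -1 = 6) = 6 (attained at k = 0)
  C[0][1] = min over k of (A[0][0] + B[0][1] = 0 + -1 = -1, A[0][1] + B[1][1] = 1 + -1 = 0, A[0][2] + B[2][1] = 7 + 2 = 9) = -1 (attained at k = 0)
  C[0][2] = min over k of (A[0][0] + B[0][2] = 0 + 10 = 10, A[0][1] + B[1][2] = 1 + -3 = -2, A[0][2] + B[2][2] = 7 + -4 = 3) = -2 (attained at k = 1)
  C[1][0] = min over k of (A[1][0] + B[0][0] = 7 + 6 = 13, A[1][1] + B[1][0] = 3 + 9 = 12, A[1][2] + B[2][0] = -4 + -1 = -5) = -5 (attained at k = 2)
  C[1][1] = min over k of (A[1][0] + B[0][1] = 7 + -1 = 6, A[1][1] + B[1][1] = 3 + -1 = 2, A[1][2] + B[2][1] = -4 + 2 = -2) = -2 (attained at k = 2)
  C[1][2] = min over k of (A[1][0] + B[0][2] = 7 + 10 = 17, A[1][1] + B[1][2] = 3 + -3 = 0, A[1][2] + B[2][2] = -4 + -4 = -8) = -8 (attained at k = 2)
  C[2][0] = min over k of (A[2][0] + B[0][0] = 0 + 6 = 6, A[2][1] + B[1][0] = 4 + 9 = 13, A[2][2] + B[2][0] = 9 + -1 = 8) = 6 (attained at k = 0)
  C[2][1] = min over k of (A[2][0] + B[0][1] = 0 + -1 = -1, A[2][1] + B[1][1] = 4 + -1 = 3, A[2][2] + B[2][1] = 9 + 2 = 11) = -1 (attained at k = 0)
  C[2][2] = min over k of (A[2][0] + B[0][2] = 0 + 10 = 10, A[2][1] + B[1][2] = 4 + -3 = 1, A[2][2] + B[2][2] = 9 + -4 = 5) = 1 (attained at k = 1)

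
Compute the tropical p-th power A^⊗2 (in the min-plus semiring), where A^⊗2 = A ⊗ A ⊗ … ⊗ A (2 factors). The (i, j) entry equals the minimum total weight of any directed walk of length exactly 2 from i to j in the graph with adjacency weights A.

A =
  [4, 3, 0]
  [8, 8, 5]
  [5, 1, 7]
A^⊗2 =
  [5, 1, 4]
  [10, 6, 8]
  [9, 8, 5]

Each entry (A^⊗2)_ij equals the minimum over all length-2 walks i = v_0 → v_1 → … → v_2 = j of Σ_t A[v_t][v_{t+1}]. For example, for (i, j) = (0, 2) we minimise over 3 possible intermediate vertex sequences; the minimum is 4, attained along the walk 0 → 0 → 2.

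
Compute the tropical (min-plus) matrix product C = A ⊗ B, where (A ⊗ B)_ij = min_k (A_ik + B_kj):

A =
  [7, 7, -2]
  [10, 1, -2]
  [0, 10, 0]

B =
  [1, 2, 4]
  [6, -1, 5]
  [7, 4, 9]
A ⊗ B =
  [5, 2, 7]
  [5, 0, 6]
  [1, 2, 4]

Apply the min-plus product entry-by-entry:
  C[0][0] = min over k of (A[0][0] + B[0][0] = 7 + 1 = 8, A[0][1] + B[1][0] = 7 + 6 = 13, A[0][2] + B[2][0] = -2 + 7 = 5) = 5 (attained at k = 2)
  C[0][1] = min over k of (A[0][0] + B[0][1] = 7 + 2 = 9, A[0][1] + B[1][1] = 7 + -1 = 6, A[0][2] + B[2][1] = -2 + 4 = 2) = 2 (attained at k = 2)
  C[0][2] = min over k of (A[0][0] + B[0][2] = 7 + 4 = 11, A[0][1] + B[1][2] = 7 + 5 = 12, A[0][2] + B[2][2] = -2 + 9 = 7) = 7 (attained at k = 2)
  C[1][0] = min over k of (A[1][0] + B[0][0] = 10 + 1 = 11, A[1][1] + B[1][0] = 1 + 6 = 7, A[1][2] + B[2][0] = -2 + 7 = 5) = 5 (attained at k = 2)
  C[1][1] = min over k of (A[1][0] + B[0][1] = 10 + 2 = 12, A[1][1] + B[1][1] = 1 + -1 = 0, A[1][2] + B[2][1] = -2 + 4 = 2) = 0 (attained at k = 1)
  C[1][2] = min over k of (A[1][0] + B[0][2] = 10 + 4 = 14, A[1][1] + B[1][2] = 1 + 5 = 6, A[1][2] + B[2][2] = -2 + 9 = 7) = 6 (attained at k = 1)
  C[2][0] = min over k of (A[2][0] + B[0][0] = 0 + 1 = 1, A[2][1] + B[1][0] = 10 + 6 = 16, A[2][2] + B[2][0] = 0 + 7 = 7) = 1 (attained at k = 0)
  C[2][1] = min over k of (A[2][0] + B[0][1] = 0 + 2 = 2, A[2][1] + B[1][1] = 10 + -1 = 9, A[2][2] + B[2][1] = 0 + 4 = 4) = 2 (attained at k = 0)
  C[2][2] = min over k of (A[2][0] + B[0][2] = 0 + 4 = 4, A[2][1] + B[1][2] = 10 + 5 = 15, A[2][2] + B[2][2] = 0 + 9 = 9) = 4 (attained at k = 0)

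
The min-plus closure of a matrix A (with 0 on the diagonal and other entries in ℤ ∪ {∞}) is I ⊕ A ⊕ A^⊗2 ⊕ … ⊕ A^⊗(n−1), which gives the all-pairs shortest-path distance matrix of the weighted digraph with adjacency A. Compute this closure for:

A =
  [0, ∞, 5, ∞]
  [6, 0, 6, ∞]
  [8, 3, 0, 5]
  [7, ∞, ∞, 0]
Closure =
  [0, 8, 5, 10]
  [6, 0, 6, 11]
  [8, 3, 0, 5]
  [7, 15, 12, 0]

This is the Floyd-Warshall all-pairs shortest-path computation. For each intermediate vertex k = 0, 1, …, 3, update dist[i][j] ← min(dist[i][j], dist[i][k] + dist[k][j]). The final matrix gives, for each (i, j), the minimum total weight of any directed path from i to j (possibly empty when i = j).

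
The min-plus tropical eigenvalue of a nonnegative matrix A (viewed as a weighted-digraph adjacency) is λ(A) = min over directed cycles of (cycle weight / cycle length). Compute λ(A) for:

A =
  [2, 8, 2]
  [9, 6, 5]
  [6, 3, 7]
λ(A) = 2

Enumerate directed cycles and compute their means (weight / length). Sample:
  cycle 0 → 0: weight = 2, length = 1, mean = 2/1 ≈ 2.000
  cycle 1 → 1: weight = 6, length = 1, mean = 6/1 ≈ 6.000
  cycle 2 → 2: weight = 7, length = 1, mean = 7/1 ≈ 7.000
  cycle 0 → 1 → 0: weight = 17, length = 2, mean = 17/2 ≈ 8.500
  cycle 0 → 2 → 0: weight = 8, length = 2, mean = 8/2 ≈ 4.000
  cycle 1 → 0 → 1: weight = 17, length = 2, mean = 17/2 ≈ 8.500
Minimum mean = 2.000, attained e.g. along the cycle 0 → 0 with weight 2 and length 1. So λ(A) = 2/1 = 2.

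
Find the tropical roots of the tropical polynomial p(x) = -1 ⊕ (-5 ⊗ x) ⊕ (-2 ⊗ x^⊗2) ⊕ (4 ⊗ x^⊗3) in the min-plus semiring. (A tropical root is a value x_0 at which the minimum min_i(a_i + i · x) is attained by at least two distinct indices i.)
Roots: {-6, -3, 4}

Each tropical root is a break point of the lower envelope of the lines y = a_i + i · x (there are 4 lines, with slopes 0, 1, ..., 3). Only the lines that attain the minimum somewhere contribute to roots; other lines are dominated. Here the surviving (envelope) indices are i = 3, i = 2, i = 1, i = 0.
Intersections between consecutive envelope lines give the roots: for adjacent envelope indices i < j the intersection is x = (a_i − a_j) / (j − i). Reading off the sorted break points: {-6, -3, 4}.
Verification: at each break x_0, at least two indices attain the minimum of min_i(a_i + i · x_0).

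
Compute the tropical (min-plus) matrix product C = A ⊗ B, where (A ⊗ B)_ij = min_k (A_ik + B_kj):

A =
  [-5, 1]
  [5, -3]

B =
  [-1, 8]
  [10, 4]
A ⊗ B =
  [-6, 3]
  [4, 1]

Apply the min-plus product entry-by-entry:
  C[0][0] = min over k of (A[0][0] + B[0][0] = -5 + -1 = -6, A[0][1] + B[1][0] = 1 + 10 = 11) = -6 (attained at k = 0)
  C[0][1] = min over k of (A[0][0] + B[0][1] = -5 + 8 = 3, A[0][1] + B[1][1] = 1 + 4 = 5) = 3 (attained at k = 0)
  C[1][0] = min over k of (A[1][0] + B[0][0] = 5 + -1 = 4, A[1][1] + B[1][0] = -3 + 10 = 7) = 4 (attained at k = 0)
  C[1][1] = min over k of (A[1][0] + B[0][1] = 5 + 8 = 13, A[1][1] + B[1][1] = -3 + 4 = 1) = 1 (attained at k = 1)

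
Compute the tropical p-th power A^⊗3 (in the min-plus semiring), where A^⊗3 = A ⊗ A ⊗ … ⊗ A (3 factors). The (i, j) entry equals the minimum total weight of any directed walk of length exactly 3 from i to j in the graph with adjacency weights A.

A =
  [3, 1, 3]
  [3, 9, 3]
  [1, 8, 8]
A^⊗3 =
  [5, 5, 7]
  [7, 5, 7]
  [5, 5, 5]

Each entry (A^⊗3)_ij equals the minimum over all length-3 walks i = v_0 → v_1 → … → v_3 = j of Σ_t A[v_t][v_{t+1}]. For example, for (i, j) = (0, 2) we minimise over 9 possible intermediate vertex sequences; the minimum is 7, attained along the walk 0 → 0 → 1 → 2.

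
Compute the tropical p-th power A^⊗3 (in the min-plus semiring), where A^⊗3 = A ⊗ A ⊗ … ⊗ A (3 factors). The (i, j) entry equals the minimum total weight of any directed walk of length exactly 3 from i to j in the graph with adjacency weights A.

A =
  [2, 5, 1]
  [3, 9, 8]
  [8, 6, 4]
A^⊗3 =
  [6, 9, 5]
  [7, 10, 6]
  [11, 14, 10]

Each entry (A^⊗3)_ij equals the minimum over all length-3 walks i = v_0 → v_1 → … → v_3 = j of Σ_t A[v_t][v_{t+1}]. For example, for (i, j) = (0, 2) we minimise over 9 possible intermediate vertex sequences; the minimum is 5, attained along the walk 0 → 0 → 0 → 2.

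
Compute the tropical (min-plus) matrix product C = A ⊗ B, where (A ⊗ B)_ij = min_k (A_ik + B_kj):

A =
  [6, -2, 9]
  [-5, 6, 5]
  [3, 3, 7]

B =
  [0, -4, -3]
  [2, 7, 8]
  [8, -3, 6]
A ⊗ B =
  [0, 2, 3]
  [-5, -9, -8]
  [3, -1, 0]

Apply the min-plus product entry-by-entry:
  C[0][0] = min over k of (A[0][0] + B[0][0] = 6 + 0 = 6, A[0][1] + B[1][0] = -2 + 2 = 0, A[0][2] + B[2][0] = 9 + 8 = 17) = 0 (attained at k = 1)
  C[0][1] = min over k of (A[0][0] + B[0][1] = 6 + -4 = 2, A[0][1] + B[1][1] = -2 + 7 = 5, A[0][2] + B[2][1] = 9 + -3 = 6) = 2 (attained at k = 0)
  C[0][2] = min over k of (A[0][0] + B[0][2] = 6 + -3 = 3, A[0][1] + B[1][2] = -2 + 8 = 6, A[0][2] + B[2][2] = 9 + 6 = 15) = 3 (attained at k = 0)
  C[1][0] = min over k of (A[1][0] + B[0][0] = -5 + 0 = -5, A[1][1] + B[1][0] = 6 + 2 = 8, A[1][2] + B[2][0] = 5 + 8 = 13) = -5 (attained at k = 0)
  C[1][1] = min over k of (A[1][0] + B[0][1] = -5 + -4 = -9, A[1][1] + B[1][1] = 6 + 7 = 13, A[1][2] + B[2][1] = 5 + -3 = 2) = -9 (attained at k = 0)
  C[1][2] = min over k of (A[1][0] + B[0][2] = -5 + -3 = -8, A[1][1] + B[1][2] = 6 + 8 = 14, A[1][2] + B[2][2] = 5 + 6 = 11) = -8 (attained at k = 0)
  C[2][0] = min over k of (A[2][0] + B[0][0] = 3 + 0 = 3, A[2][1] + B[1][0] = 3 + 2 = 5, A[2][2] + B[2][0] = 7 + 8 = 15) = 3 (attained at k = 0)
  C[2][1] = min over k of (A[2][0] + B[0][1] = 3 + -4 = -1, A[2][1] + B[1][1] = 3 + 7 = 10, A[2][2] + B[2][1] = 7 + -3 = 4) = -1 (attained at k = 0)
  C[2][2] = min over k of (A[2][0] + B[0][2] = 3 + -3 = 0, A[2][1] + B[1][2] = 3 + 8 = 11, A[2][2] + B[2][2] = 7 + 6 = 13) = 0 (attained at k = 0)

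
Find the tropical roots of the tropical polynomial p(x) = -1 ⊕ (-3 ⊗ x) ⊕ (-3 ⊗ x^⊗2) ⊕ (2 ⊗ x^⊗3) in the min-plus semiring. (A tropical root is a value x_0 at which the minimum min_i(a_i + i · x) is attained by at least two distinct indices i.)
Roots: {-5, 0, 2}

Each tropical root is a break point of the lower envelope of the lines y = a_i + i · x (there are 4 lines, with slopes 0, 1, ..., 3). Only the lines that attain the minimum somewhere contribute to roots; other lines are dominated. Here the surviving (envelope) indices are i = 3, i = 2, i = 1, i = 0.
Intersections between consecutive envelope lines give the roots: for adjacent envelope indices i < j the intersection is x = (a_i − a_j) / (j − i). Reading off the sorted break points: {-5, 0, 2}.
Verification: at each break x_0, at least two indices attain the minimum of min_i(a_i + i · x_0).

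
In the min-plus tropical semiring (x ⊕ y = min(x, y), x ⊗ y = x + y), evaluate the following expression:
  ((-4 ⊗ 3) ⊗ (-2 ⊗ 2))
((-4 ⊗ 3) ⊗ (-2 ⊗ 2)) = -1

Expand innermost to outermost. Recall ⊕ takes the minimum of its arguments and ⊗ takes their sum. Working out the expression ((-4 ⊗ 3) ⊗ (-2 ⊗ 2)) gives -1.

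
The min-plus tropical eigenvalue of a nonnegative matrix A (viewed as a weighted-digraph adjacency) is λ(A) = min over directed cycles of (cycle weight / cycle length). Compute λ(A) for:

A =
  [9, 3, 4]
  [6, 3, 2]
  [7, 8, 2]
λ(A) = 2

Enumerate directed cycles and compute their means (weight / length). Sample:
  cycle 0 → 0: weight = 9, length = 1, mean = 9/1 ≈ 9.000
  cycle 1 → 1: weight = 3, length = 1, mean = 3/1 ≈ 3.000
  cycle 2 → 2: weight = 2, length = 1, mean = 2/1 ≈ 2.000
  cycle 0 → 1 → 0: weight = 9, length = 2, mean = 9/2 ≈ 4.500
  cycle 0 → 2 → 0: weight = 11, length = 2, mean = 11/2 ≈ 5.500
  cycle 1 → 0 → 1: weight = 9, length = 2, mean = 9/2 ≈ 4.500
Minimum mean = 2.000, attained e.g. along the cycle 2 → 2 with weight 2 and length 1. So λ(A) = 2/1 = 2.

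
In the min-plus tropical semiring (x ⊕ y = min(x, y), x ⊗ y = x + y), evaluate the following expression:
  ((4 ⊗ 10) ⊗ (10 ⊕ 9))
((4 ⊗ 10) ⊗ (10 ⊕ 9)) = 23

Expand innermost to outermost. Recall ⊕ takes the minimum of its arguments and ⊗ takes their sum. Working out the expression ((4 ⊗ 10) ⊗ (10 ⊕ 9)) gives 23.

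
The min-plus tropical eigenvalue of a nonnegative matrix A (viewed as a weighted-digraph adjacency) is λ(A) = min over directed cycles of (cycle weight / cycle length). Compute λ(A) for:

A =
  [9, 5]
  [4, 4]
λ(A) = 4

Enumerate directed cycles and compute their means (weight / length). Sample:
  cycle 0 → 0: weight = 9, length = 1, mean = 9/1 ≈ 9.000
  cycle 1 → 1: weight = 4, length = 1, mean = 4/1 ≈ 4.000
  cycle 0 → 1 → 0: weight = 9, length = 2, mean = 9/2 ≈ 4.500
  cycle 1 → 0 → 1: weight = 9, length = 2, mean = 9/2 ≈ 4.500
Minimum mean = 4.000, attained e.g. along the cycle 1 → 1 with weight 4 and length 1. So λ(A) = 4/1 = 4.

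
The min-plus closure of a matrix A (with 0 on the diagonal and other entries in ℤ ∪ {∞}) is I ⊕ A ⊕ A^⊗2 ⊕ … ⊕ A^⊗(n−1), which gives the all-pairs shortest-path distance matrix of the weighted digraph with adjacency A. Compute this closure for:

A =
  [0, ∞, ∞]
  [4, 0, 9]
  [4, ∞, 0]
Closure =
  [0, ∞, ∞]
  [4, 0, 9]
  [4, ∞, 0]

This is the Floyd-Warshall all-pairs shortest-path computation. For each intermediate vertex k = 0, 1, …, 2, update dist[i][j] ← min(dist[i][j], dist[i][k] + dist[k][j]). The final matrix gives, for each (i, j), the minimum total weight of any directed path from i to j (possibly empty when i = j).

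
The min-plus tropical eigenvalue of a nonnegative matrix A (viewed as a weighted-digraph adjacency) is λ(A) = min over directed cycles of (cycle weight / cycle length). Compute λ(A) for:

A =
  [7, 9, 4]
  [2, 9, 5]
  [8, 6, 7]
λ(A) = 4

Enumerate directed cycles and compute their means (weight / length). Sample:
  cycle 0 → 0: weight = 7, length = 1, mean = 7/1 ≈ 7.000
  cycle 1 → 1: weight = 9, length = 1, mean = 9/1 ≈ 9.000
  cycle 2 → 2: weight = 7, length = 1, mean = 7/1 ≈ 7.000
  cycle 0 → 1 → 0: weight = 11, length = 2, mean = 11/2 ≈ 5.500
  cycle 0 → 2 → 0: weight = 12, length = 2, mean = 12/2 ≈ 6.000
  cycle 1 → 0 → 1: weight = 11, length = 2, mean = 11/2 ≈ 5.500
Minimum mean = 4.000, attained e.g. along the cycle 0 → 2 → 1 → 0 with weight 12 and length 3. So λ(A) = 12/3 = 4.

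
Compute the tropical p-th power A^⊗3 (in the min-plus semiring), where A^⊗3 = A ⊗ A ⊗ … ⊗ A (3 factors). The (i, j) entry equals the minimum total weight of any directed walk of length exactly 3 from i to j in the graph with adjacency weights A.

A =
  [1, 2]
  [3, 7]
A^⊗3 =
  [3, 4]
  [5, 6]

Each entry (A^⊗3)_ij equals the minimum over all length-3 walks i = v_0 → v_1 → … → v_3 = j of Σ_t A[v_t][v_{t+1}]. For example, for (i, j) = (0, 1) we minimise over 4 possible intermediate vertex sequences; the minimum is 4, attained along the walk 0 → 0 → 0 → 1.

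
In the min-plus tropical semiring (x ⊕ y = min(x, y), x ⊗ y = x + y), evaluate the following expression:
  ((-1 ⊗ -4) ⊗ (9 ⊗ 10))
((-1 ⊗ -4) ⊗ (9 ⊗ 10)) = 14

Expand innermost to outermost. Recall ⊕ takes the minimum of its arguments and ⊗ takes their sum. Working out the expression ((-1 ⊗ -4) ⊗ (9 ⊗ 10)) gives 14.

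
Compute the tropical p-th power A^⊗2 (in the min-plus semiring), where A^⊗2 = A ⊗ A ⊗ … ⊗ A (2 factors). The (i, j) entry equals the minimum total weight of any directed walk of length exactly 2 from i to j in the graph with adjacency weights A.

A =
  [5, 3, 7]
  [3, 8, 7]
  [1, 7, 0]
A^⊗2 =
  [6, 8, 7]
  [8, 6, 7]
  [1, 4, 0]

Each entry (A^⊗2)_ij equals the minimum over all length-2 walks i = v_0 → v_1 → … → v_2 = j of Σ_t A[v_t][v_{t+1}]. For example, for (i, j) = (0, 2) we minimise over 3 possible intermediate vertex sequences; the minimum is 7, attained along the walk 0 → 2 → 2.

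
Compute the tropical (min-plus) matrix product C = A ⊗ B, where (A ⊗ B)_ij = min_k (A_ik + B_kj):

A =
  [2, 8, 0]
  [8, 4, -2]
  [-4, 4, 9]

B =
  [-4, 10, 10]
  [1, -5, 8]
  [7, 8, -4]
A ⊗ B =
  [-2, 3, -4]
  [4, -1, -6]
  [-8, -1, 5]

Apply the min-plus product entry-by-entry:
  C[0][0] = min over k of (A[0][0] + B[0][0] = 2 + -4 = -2, A[0][1] + B[1][0] = 8 + 1 = 9, A[0][2] + B[2][0] = 0 + 7 = 7) = -2 (attained at k = 0)
  C[0][1] = min over k of (A[0][0] + B[0][1] = 2 + 10 = 12, A[0][1] + B[1][1] = 8 + -5 = 3, A[0][2] + B[2][1] = 0 + 8 = 8) = 3 (attained at k = 1)
  C[0][2] = min over k of (A[0][0] + B[0][2] = 2 + 10 = 12, A[0][1] + B[1][2] = 8 + 8 = 16, A[0][2] + B[2][2] = 0 + -4 = -4) = -4 (attained at k = 2)
  C[1][0] = min over k of (A[1][0] + B[0][0] = 8 + -4 = 4, A[1][1] + B[1][0] = 4 + 1 = 5, A[1][2] + B[2][0] = -2 + 7 = 5) = 4 (attained at k = 0)
  C[1][1] = min over k of (A[1][0] + B[0][1] = 8 + 10 = 18, A[1][1] + B[1][1] = 4 + -5 = -1, A[1][2] + B[2][1] = -2 + 8 = 6) = -1 (attained at k = 1)
  C[1][2] = min over k of (A[1][0] + B[0][2] = 8 + 10 = 18, A[1][1] + B[1][2] = 4 + 8 = 12, A[1][2] + B[2][2] = -2 + -4 = -6) = -6 (attained at k = 2)
  C[2][0] = min over k of (A[2][0] + B[0][0] = -4 + -4 = -8, A[2][1] + B[1][0] = 4 + 1 = 5, A[2][2] + B[2][0] = 9 + 7 = 16) = -8 (attained at k = 0)
  C[2][1] = min over k of (A[2][0] + B[0][1] = -4 + 10 = 6, A[2][1] + B[1][1] = 4 + -5 = -1, A[2][2] + B[2][1] = 9 + 8 = 17) = -1 (attained at k = 1)
  C[2][2] = min over k of (A[2][0] + B[0][2] = -4 + 10 = 6, A[2][1] + B[1][2] = 4 + 8 = 12, A[2][2] + B[2][2] = 9 + -4 = 5) = 5 (attained at k = 2)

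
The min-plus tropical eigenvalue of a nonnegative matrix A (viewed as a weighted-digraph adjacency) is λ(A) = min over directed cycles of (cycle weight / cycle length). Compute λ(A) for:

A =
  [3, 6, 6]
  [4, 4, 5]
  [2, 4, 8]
λ(A) = 3

Enumerate directed cycles and compute their means (weight / length). Sample:
  cycle 0 → 0: weight = 3, length = 1, mean = 3/1 ≈ 3.000
  cycle 1 → 1: weight = 4, length = 1, mean = 4/1 ≈ 4.000
  cycle 2 → 2: weight = 8, length = 1, mean = 8/1 ≈ 8.000
  cycle 0 → 1 → 0: weight = 10, length = 2, mean = 10/2 ≈ 5.000
  cycle 0 → 2 → 0: weight = 8, length = 2, mean = 8/2 ≈ 4.000
  cycle 1 → 0 → 1: weight = 10, length = 2, mean = 10/2 ≈ 5.000
Minimum mean = 3.000, attained e.g. along the cycle 0 → 0 with weight 3 and length 1. So λ(A) = 3/1 = 3.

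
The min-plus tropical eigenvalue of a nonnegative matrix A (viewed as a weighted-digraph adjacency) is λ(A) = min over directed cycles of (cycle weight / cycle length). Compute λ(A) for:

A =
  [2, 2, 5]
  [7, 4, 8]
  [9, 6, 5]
λ(A) = 2

Enumerate directed cycles and compute their means (weight / length). Sample:
  cycle 0 → 0: weight = 2, length = 1, mean = 2/1 ≈ 2.000
  cycle 1 → 1: weight = 4, length = 1, mean = 4/1 ≈ 4.000
  cycle 2 → 2: weight = 5, length = 1, mean = 5/1 ≈ 5.000
  cycle 0 → 1 → 0: weight = 9, length = 2, mean = 9/2 ≈ 4.500
  cycle 0 → 2 → 0: weight = 14, length = 2, mean = 14/2 ≈ 7.000
  cycle 1 → 0 → 1: weight = 9, length = 2, mean = 9/2 ≈ 4.500
Minimum mean = 2.000, attained e.g. along the cycle 0 → 0 with weight 2 and length 1. So λ(A) = 2/1 = 2.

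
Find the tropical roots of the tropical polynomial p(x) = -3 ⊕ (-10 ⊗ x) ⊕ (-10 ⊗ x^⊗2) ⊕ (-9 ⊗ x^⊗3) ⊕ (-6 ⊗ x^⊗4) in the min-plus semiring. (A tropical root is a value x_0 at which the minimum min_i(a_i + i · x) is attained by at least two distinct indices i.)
Roots: {-3, -1, 0, 7}

Each tropical root is a break point of the lower envelope of the lines y = a_i + i · x (there are 5 lines, with slopes 0, 1, ..., 4). Only the lines that attain the minimum somewhere contribute to roots; other lines are dominated. Here the surviving (envelope) indices are i = 4, i = 3, i = 2, i = 1, i = 0.
Intersections between consecutive envelope lines give the roots: for adjacent envelope indices i < j the intersection is x = (a_i − a_j) / (j − i). Reading off the sorted break points: {-3, -1, 0, 7}.
Verification: at each break x_0, at least two indices attain the minimum of min_i(a_i + i · x_0).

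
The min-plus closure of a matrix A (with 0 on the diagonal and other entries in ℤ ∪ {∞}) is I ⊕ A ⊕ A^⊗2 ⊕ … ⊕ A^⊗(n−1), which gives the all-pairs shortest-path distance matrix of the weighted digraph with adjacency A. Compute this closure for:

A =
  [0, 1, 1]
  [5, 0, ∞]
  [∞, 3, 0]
Closure =
  [0, 1, 1]
  [5, 0, 6]
  [8, 3, 0]

This is the Floyd-Warshall all-pairs shortest-path computation. For each intermediate vertex k = 0, 1, …, 2, update dist[i][j] ← min(dist[i][j], dist[i][k] + dist[k][j]). The final matrix gives, for each (i, j), the minimum total weight of any directed path from i to j (possibly empty when i = j).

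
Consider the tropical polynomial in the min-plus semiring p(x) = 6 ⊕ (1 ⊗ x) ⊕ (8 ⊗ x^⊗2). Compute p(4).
p(4) = 5

A tropical monomial a ⊗ x^⊗i evaluates to a + i · x. Evaluating each term at x = 4:
  Term 0 contributes 6 + 0 · 4 = 6
  Term 1 contributes 1 + 1 · 4 = 5
  Term 2 contributes 8 + 2 · 4 = 16
p(4) = ⊕ of these = min[6, 5, 16] = 5.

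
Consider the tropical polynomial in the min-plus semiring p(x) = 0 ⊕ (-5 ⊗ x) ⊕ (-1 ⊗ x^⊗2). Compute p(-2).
p(-2) = -7

A tropical monomial a ⊗ x^⊗i evaluates to a + i · x. Evaluating each term at x = -2:
  Term 0 contributes 0 + 0 · -2 = 0
  Term 1 contributes -5 + 1 · -2 = -7
  Term 2 contributes -1 + 2 · -2 = -5
p(-2) = ⊕ of these = min[0, -7, -5] = -7.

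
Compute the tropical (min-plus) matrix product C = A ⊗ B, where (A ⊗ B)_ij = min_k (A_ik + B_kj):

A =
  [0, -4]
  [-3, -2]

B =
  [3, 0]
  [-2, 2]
A ⊗ B =
  [-6, -2]
  [-4, -3]

Apply the min-plus product entry-by-entry:
  C[0][0] = min over k of (A[0][0] + B[0][0] = 0 + 3 = 3, A[0][1] + B[1][0] = -4 + -2 = -6) = -6 (attained at k = 1)
  C[0][1] = min over k of (A[0][0] + B[0][1] = 0 + 0 = 0, A[0][1] + B[1][1] = -4 + 2 = -2) = -2 (attained at k = 1)
  C[1][0] = min over k of (A[1][0] + B[0][0] = -3 + 3 = 0, A[1][1] + B[1][0] = -2 + -2 = -4) = -4 (attained at k = 1)
  C[1][1] = min over k of (A[1][0] + B[0][1] = -3 + 0 = -3, A[1][1] + B[1][1] = -2 + 2 = 0) = -3 (attained at k = 0)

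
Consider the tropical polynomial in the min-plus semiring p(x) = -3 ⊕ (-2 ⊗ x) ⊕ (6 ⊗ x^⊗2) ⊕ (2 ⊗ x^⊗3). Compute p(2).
p(2) = -3

A tropical monomial a ⊗ x^⊗i evaluates to a + i · x. Evaluating each term at x = 2:
  Term 0 contributes -3 + 0 · 2 = -3
  Term 1 contributes -2 + 1 · 2 = 0
  Term 2 contributes 6 + 2 · 2 = 10
  Term 3 contributes 2 + 3 · 2 = 8
p(2) = ⊕ of these = min[-3, 0, 10, 8] = -3.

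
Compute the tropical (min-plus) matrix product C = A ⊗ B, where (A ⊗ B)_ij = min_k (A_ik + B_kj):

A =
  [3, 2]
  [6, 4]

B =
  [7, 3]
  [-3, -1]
A ⊗ B =
  [-1, 1]
  [1, 3]

Apply the min-plus product entry-by-entry:
  C[0][0] = min over k of (A[0][0] + B[0][0] = 3 + 7 = 10, A[0][1] + B[1][0] = 2 + -3 = -1) = -1 (attained at k = 1)
  C[0][1] = min over k of (A[0][0] + B[0][1] = 3 + 3 = 6, A[0][1] + B[1][1] = 2 + -1 = 1) = 1 (attained at k = 1)
  C[1][0] = min over k of (A[1][0] + B[0][0] = 6 + 7 = 13, A[1][1] + B[1][0] = 4 + -3 = 1) = 1 (attained at k = 1)
  C[1][1] = min over k of (A[1][0] + B[0][1] = 6 + 3 = 9, A[1][1] + B[1][1] = 4 + -1 = 3) = 3 (attained at k = 1)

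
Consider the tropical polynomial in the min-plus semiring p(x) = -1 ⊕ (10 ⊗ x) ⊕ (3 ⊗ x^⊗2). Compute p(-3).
p(-3) = -3

A tropical monomial a ⊗ x^⊗i evaluates to a + i · x. Evaluating each term at x = -3:
  Term 0 contributes -1 + 0 · -3 = -1
  Term 1 contributes 10 + 1 · -3 = 7
  Term 2 contributes 3 + 2 · -3 = -3
p(-3) = ⊕ of these = min[-1, 7, -3] = -3.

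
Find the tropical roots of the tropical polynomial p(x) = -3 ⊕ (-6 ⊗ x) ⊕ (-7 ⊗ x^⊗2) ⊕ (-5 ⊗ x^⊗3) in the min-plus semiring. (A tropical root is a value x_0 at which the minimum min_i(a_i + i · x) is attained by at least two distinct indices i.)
Roots: {-2, 1, 3}

Each tropical root is a break point of the lower envelope of the lines y = a_i + i · x (there are 4 lines, with slopes 0, 1, ..., 3). Only the lines that attain the minimum somewhere contribute to roots; other lines are dominated. Here the surviving (envelope) indices are i = 3, i = 2, i = 1, i = 0.
Intersections between consecutive envelope lines give the roots: for adjacent envelope indices i < j the intersection is x = (a_i − a_j) / (j − i). Reading off the sorted break points: {-2, 1, 3}.
Verification: at each break x_0, at least two indices attain the minimum of min_i(a_i + i · x_0).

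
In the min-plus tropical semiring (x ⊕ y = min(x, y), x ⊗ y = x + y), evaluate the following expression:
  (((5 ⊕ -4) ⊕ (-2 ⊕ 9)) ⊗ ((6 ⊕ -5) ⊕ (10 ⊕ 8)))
(((5 ⊕ -4) ⊕ (-2 ⊕ 9)) ⊗ ((6 ⊕ -5) ⊕ (10 ⊕ 8))) = -9

Expand innermost to outermost. Recall ⊕ takes the minimum of its arguments and ⊗ takes their sum. Working out the expression (((5 ⊕ -4) ⊕ (-2 ⊕ 9)) ⊗ ((6 ⊕ -5) ⊕ (10 ⊕ 8))) gives -9.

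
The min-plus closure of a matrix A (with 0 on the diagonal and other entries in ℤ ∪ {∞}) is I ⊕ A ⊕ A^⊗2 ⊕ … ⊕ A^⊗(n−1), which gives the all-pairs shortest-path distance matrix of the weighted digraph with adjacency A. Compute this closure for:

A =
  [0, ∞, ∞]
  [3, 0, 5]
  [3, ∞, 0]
Closure =
  [0, ∞, ∞]
  [3, 0, 5]
  [3, ∞, 0]

This is the Floyd-Warshall all-pairs shortest-path computation. For each intermediate vertex k = 0, 1, …, 2, update dist[i][j] ← min(dist[i][j], dist[i][k] + dist[k][j]). The final matrix gives, for each (i, j), the minimum total weight of any directed path from i to j (possibly empty when i = j).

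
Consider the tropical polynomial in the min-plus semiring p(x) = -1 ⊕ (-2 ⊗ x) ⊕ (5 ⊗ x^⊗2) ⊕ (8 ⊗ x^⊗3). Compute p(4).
p(4) = -1

A tropical monomial a ⊗ x^⊗i evaluates to a + i · x. Evaluating each term at x = 4:
  Term 0 contributes -1 + 0 · 4 = -1
  Term 1 contributes -2 + 1 · 4 = 2
  Term 2 contributes 5 + 2 · 4 = 13
  Term 3 contributes 8 + 3 · 4 = 20
p(4) = ⊕ of these = min[-1, 2, 13, 20] = -1.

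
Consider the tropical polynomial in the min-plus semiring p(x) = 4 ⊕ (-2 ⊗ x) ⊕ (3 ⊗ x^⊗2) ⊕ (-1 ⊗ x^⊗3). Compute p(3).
p(3) = 1

A tropical monomial a ⊗ x^⊗i evaluates to a + i · x. Evaluating each term at x = 3:
  Term 0 contributes 4 + 0 · 3 = 4
  Term 1 contributes -2 + 1 · 3 = 1
  Term 2 contributes 3 + 2 · 3 = 9
  Term 3 contributes -1 + 3 · 3 = 8
p(3) = ⊕ of these = min[4, 1, 9, 8] = 1.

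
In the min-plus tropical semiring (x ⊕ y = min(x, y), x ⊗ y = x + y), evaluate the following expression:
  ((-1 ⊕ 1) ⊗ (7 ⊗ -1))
((-1 ⊕ 1) ⊗ (7 ⊗ -1)) = 5

Expand innermost to outermost. Recall ⊕ takes the minimum of its arguments and ⊗ takes their sum. Working out the expression ((-1 ⊕ 1) ⊗ (7 ⊗ -1)) gives 5.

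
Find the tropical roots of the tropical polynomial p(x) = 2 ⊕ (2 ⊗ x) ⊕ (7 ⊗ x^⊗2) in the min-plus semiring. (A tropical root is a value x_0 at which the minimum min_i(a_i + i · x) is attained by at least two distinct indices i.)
Roots: {-5, 0}

Each tropical root is a break point of the lower envelope of the lines y = a_i + i · x (there are 3 lines, with slopes 0, 1, ..., 2). Only the lines that attain the minimum somewhere contribute to roots; other lines are dominated. Here the surviving (envelope) indices are i = 2, i = 1, i = 0.
Intersections between consecutive envelope lines give the roots: for adjacent envelope indices i < j the intersection is x = (a_i − a_j) / (j − i). Reading off the sorted break points: {-5, 0}.
Verification: at each break x_0, at least two indices attain the minimum of min_i(a_i + i · x_0).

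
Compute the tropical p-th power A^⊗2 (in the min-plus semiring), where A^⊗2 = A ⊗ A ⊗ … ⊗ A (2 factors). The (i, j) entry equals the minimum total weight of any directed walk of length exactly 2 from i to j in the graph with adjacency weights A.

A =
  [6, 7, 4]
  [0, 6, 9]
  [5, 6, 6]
A^⊗2 =
  [7, 10, 10]
  [6, 7, 4]
  [6, 12, 9]

Each entry (A^⊗2)_ij equals the minimum over all length-2 walks i = v_0 → v_1 → … → v_2 = j of Σ_t A[v_t][v_{t+1}]. For example, for (i, j) = (0, 2) we minimise over 3 possible intermediate vertex sequences; the minimum is 10, attained along the walk 0 → 0 → 2.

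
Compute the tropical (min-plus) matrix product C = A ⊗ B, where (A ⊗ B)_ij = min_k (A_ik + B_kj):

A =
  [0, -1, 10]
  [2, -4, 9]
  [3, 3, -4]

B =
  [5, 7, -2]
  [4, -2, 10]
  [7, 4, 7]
A ⊗ B =
  [3, -3, -2]
  [0, -6, 0]
  [3, 0, 1]

Apply the min-plus product entry-by-entry:
  C[0][0] = min over k of (A[0][0] + B[0][0] = 0 + 5 = 5, A[0][1] + B[1][0] = -1 + 4 = 3, A[0][2] + B[2][0] = 10 + 7 = 17) = 3 (attained at k = 1)
  C[0][1] = min over k of (A[0][0] + B[0][1] = 0 + 7 = 7, A[0][1] + B[1][1] = -1 + -2 = -3, A[0][2] + B[2][1] = 10 + 4 = 14) = -3 (attained at k = 1)
  C[0][2] = min over k of (A[0][0] + B[0][2] = 0 + -2 = -2, A[0][1] + B[1][2] = -1 + 10 = 9, A[0][2] + B[2][2] = 10 + 7 = 17) = -2 (attained at k = 0)
  C[1][0] = min over k of (A[1][0] + B[0][0] = 2 + 5 = 7, A[1][1] + B[1][0] = -4 + 4 = 0, A[1][2] + B[2][0] = 9 + 7 = 16) = 0 (attained at k = 1)
  C[1][1] = min over k of (A[1][0] + B[0][1] = 2 + 7 = 9, A[1][1] + B[1][1] = -4 + -2 = -6, A[1][2] + B[2][1] = 9 + 4 = 13) = -6 (attained at k = 1)
  C[1][2] = min over k of (A[1][0] + B[0][2] = 2 + -2 = 0, A[1][1] + B[1][2] = -4 + 10 = 6, A[1][2] + B[2][2] = 9 + 7 = 16) = 0 (attained at k = 0)
  C[2][0] = min over k of (A[2][0] + B[0][0] = 3 + 5 = 8, A[2][1] + B[1][0] = 3 + 4 = 7, A[2][2] + B[2][0] = -4 + 7 = 3) = 3 (attained at k = 2)
  C[2][1] = min over k of (A[2][0] + B[0][1] = 3 + 7 = 10, A[2][1] + B[1][1] = 3 + -2 = 1, A[2][2] + B[2][1] = -4 + 4 = 0) = 0 (attained at k = 2)
  C[2][2] = min over k of (A[2][0] + B[0][2] = 3 + -2 = 1, A[2][1] + B[1][2] = 3 + 10 = 13, A[2][2] + B[2][2] = -4 + 7 = 3) = 1 (attained at k = 0)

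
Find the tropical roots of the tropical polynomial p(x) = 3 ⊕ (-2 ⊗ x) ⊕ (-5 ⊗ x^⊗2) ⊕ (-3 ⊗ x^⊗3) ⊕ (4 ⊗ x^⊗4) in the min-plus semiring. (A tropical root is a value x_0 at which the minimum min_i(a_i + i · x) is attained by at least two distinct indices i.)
Roots: {-7, -2, 3, 5}

Each tropical root is a break point of the lower envelope of the lines y = a_i + i · x (there are 5 lines, with slopes 0, 1, ..., 4). Only the lines that attain the minimum somewhere contribute to roots; other lines are dominated. Here the surviving (envelope) indices are i = 4, i = 3, i = 2, i = 1, i = 0.
Intersections between consecutive envelope lines give the roots: for adjacent envelope indices i < j the intersection is x = (a_i − a_j) / (j − i). Reading off the sorted break points: {-7, -2, 3, 5}.
Verification: at each break x_0, at least two indices attain the minimum of min_i(a_i + i · x_0).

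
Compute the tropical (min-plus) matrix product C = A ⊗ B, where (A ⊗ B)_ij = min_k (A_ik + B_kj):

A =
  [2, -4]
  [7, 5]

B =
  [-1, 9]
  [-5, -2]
A ⊗ B =
  [-9, -6]
  [0, 3]

Apply the min-plus product entry-by-entry:
  C[0][0] = min over k of (A[0][0] + B[0][0] = 2 + -1 = 1, A[0][1] + B[1][0] = -4 + -5 = -9) = -9 (attained at k = 1)
  C[0][1] = min over k of (A[0][0] + B[0][1] = 2 + 9 = 11, A[0][1] + B[1][1] = -4 + -2 = -6) = -6 (attained at k = 1)
  C[1][0] = min over k of (A[1][0] + B[0][0] = 7 + -1 = 6, A[1][1] + B[1][0] = 5 + -5 = 0) = 0 (attained at k = 1)
  C[1][1] = min over k of (A[1][0] + B[0][1] = 7 + 9 = 16, A[1][1] + B[1][1] = 5 + -2 = 3) = 3 (attained at k = 1)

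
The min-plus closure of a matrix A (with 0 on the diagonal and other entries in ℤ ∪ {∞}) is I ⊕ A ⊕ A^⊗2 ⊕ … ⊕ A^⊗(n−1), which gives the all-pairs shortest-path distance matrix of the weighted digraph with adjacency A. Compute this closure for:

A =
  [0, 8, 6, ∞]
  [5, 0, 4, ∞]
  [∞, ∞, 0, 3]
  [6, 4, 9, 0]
Closure =
  [0, 8, 6, 9]
  [5, 0, 4, 7]
  [9, 7, 0, 3]
  [6, 4, 8, 0]

This is the Floyd-Warshall all-pairs shortest-path computation. For each intermediate vertex k = 0, 1, …, 3, update dist[i][j] ← min(dist[i][j], dist[i][k] + dist[k][j]). The final matrix gives, for each (i, j), the minimum total weight of any directed path from i to j (possibly empty when i = j).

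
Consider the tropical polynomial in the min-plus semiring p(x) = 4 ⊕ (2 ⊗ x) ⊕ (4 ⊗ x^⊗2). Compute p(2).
p(2) = 4

A tropical monomial a ⊗ x^⊗i evaluates to a + i · x. Evaluating each term at x = 2:
  Term 0 contributes 4 + 0 · 2 = 4
  Term 1 contributes 2 + 1 · 2 = 4
  Term 2 contributes 4 + 2 · 2 = 8
p(2) = ⊕ of these = min[4, 4, 8] = 4.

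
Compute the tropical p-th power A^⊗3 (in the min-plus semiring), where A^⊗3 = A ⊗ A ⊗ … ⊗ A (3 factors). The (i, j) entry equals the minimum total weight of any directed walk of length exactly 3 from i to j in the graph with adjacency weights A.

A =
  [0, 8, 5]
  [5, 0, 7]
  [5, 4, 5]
A^⊗3 =
  [0, 8, 5]
  [5, 0, 7]
  [5, 4, 10]

Each entry (A^⊗3)_ij equals the minimum over all length-3 walks i = v_0 → v_1 → … → v_3 = j of Σ_t A[v_t][v_{t+1}]. For example, for (i, j) = (0, 2) we minimise over 9 possible intermediate vertex sequences; the minimum is 5, attained along the walk 0 → 0 → 0 → 2.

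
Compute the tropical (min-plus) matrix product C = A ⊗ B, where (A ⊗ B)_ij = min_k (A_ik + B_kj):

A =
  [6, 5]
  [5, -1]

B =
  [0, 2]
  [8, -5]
A ⊗ B =
  [6, 0]
  [5, -6]

Apply the min-plus product entry-by-entry:
  C[0][0] = min over k of (A[0][0] + B[0][0] = 6 + 0 = 6, A[0][1] + B[1][0] = 5 + 8 = 13) = 6 (attained at k = 0)
  C[0][1] = min over k of (A[0][0] + B[0][1] = 6 + 2 = 8, A[0][1] + B[1][1] = 5 + -5 = 0) = 0 (attained at k = 1)
  C[1][0] = min over k of (A[1][0] + B[0][0] = 5 + 0 = 5, A[1][1] + B[1][0] = -1 + 8 = 7) = 5 (attained at k = 0)
  C[1][1] = min over k of (A[1][0] + B[0][1] = 5 + 2 = 7, A[1][1] + B[1][1] = -1 + -5 = -6) = -6 (attained at k = 1)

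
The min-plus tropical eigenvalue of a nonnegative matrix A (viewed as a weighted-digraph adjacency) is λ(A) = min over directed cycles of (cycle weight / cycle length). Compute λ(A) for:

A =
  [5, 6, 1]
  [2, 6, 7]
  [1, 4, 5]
λ(A) = 1

Enumerate directed cycles and compute their means (weight / length). Sample:
  cycle 0 → 0: weight = 5, length = 1, mean = 5/1 ≈ 5.000
  cycle 1 → 1: weight = 6, length = 1, mean = 6/1 ≈ 6.000
  cycle 2 → 2: weight = 5, length = 1, mean = 5/1 ≈ 5.000
  cycle 0 → 1 → 0: weight = 8, length = 2, mean = 8/2 ≈ 4.000
  cycle 0 → 2 → 0: weight = 2, length = 2, mean = 2/2 ≈ 1.000
  cycle 1 → 0 → 1: weight = 8, length = 2, mean = 8/2 ≈ 4.000
Minimum mean = 1.000, attained e.g. along the cycle 0 → 2 → 0 with weight 2 and length 2. So λ(A) = 2/2 = 1.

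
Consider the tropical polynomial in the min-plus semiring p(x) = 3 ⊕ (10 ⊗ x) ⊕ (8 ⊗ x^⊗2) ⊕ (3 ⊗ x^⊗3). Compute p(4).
p(4) = 3

A tropical monomial a ⊗ x^⊗i evaluates to a + i · x. Evaluating each term at x = 4:
  Term 0 contributes 3 + 0 · 4 = 3
  Term 1 contributes 10 + 1 · 4 = 14
  Term 2 contributes 8 + 2 · 4 = 16
  Term 3 contributes 3 + 3 · 4 = 15
p(4) = ⊕ of these = min[3, 14, 16, 15] = 3.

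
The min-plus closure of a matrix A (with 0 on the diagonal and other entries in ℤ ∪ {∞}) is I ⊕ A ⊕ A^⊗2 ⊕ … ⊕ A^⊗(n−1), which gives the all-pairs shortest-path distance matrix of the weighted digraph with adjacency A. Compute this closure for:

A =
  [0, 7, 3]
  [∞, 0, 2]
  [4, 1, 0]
Closure =
  [0, 4, 3]
  [6, 0, 2]
  [4, 1, 0]

This is the Floyd-Warshall all-pairs shortest-path computation. For each intermediate vertex k = 0, 1, …, 2, update dist[i][j] ← min(dist[i][j], dist[i][k] + dist[k][j]). The final matrix gives, for each (i, j), the minimum total weight of any directed path from i to j (possibly empty when i = j).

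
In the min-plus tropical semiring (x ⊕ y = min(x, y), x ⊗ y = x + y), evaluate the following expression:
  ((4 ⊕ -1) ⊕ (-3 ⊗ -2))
((4 ⊕ -1) ⊕ (-3 ⊗ -2)) = -5

Expand innermost to outermost. Recall ⊕ takes the minimum of its arguments and ⊗ takes their sum. Working out the expression ((4 ⊕ -1) ⊕ (-3 ⊗ -2)) gives -5.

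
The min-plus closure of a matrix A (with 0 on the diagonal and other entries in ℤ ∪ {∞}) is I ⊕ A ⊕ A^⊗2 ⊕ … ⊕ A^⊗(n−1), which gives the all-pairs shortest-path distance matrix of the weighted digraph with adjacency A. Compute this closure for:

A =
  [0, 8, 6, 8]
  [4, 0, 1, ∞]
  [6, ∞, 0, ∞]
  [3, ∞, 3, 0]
Closure =
  [0, 8, 6, 8]
  [4, 0, 1, 12]
  [6, 14, 0, 14]
  [3, 11, 3, 0]

This is the Floyd-Warshall all-pairs shortest-path computation. For each intermediate vertex k = 0, 1, …, 3, update dist[i][j] ← min(dist[i][j], dist[i][k] + dist[k][j]). The final matrix gives, for each (i, j), the minimum total weight of any directed path from i to j (possibly empty when i = j).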